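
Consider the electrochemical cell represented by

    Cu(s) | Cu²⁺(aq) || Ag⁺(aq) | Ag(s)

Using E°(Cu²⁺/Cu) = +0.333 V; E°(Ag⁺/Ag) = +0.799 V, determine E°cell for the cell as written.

By convention the left-hand electrode in cell notation is the anode (oxidation) and the right-hand electrode is the cathode (reduction).
E°cell = E°(right) − E°(left) = +0.799 − (+0.333) = +0.466 V.

+0.466 V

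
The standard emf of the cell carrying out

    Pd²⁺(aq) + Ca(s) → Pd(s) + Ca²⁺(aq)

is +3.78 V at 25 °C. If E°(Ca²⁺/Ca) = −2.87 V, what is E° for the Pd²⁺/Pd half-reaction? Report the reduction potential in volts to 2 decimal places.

In the reaction as written the Pd²⁺/Pd couple is reduced (cathode) and Ca²⁺/Ca is oxidized (anode), so E°cell = E°(Pd²⁺/Pd) − E°(Ca²⁺/Ca).
E°(Pd²⁺/Pd) = E°cell + E°(anode) = +3.78 + (−2.87) = +0.91 V.

+0.91 V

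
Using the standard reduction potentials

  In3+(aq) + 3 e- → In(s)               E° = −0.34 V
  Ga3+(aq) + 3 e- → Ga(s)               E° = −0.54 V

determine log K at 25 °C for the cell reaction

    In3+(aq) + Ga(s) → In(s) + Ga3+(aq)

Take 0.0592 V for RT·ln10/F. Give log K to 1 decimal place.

The In³⁺/In couple is reduced (cathode); E°cell = −0.34 − (−0.54) = +0.20 V with n = 3.
At equilibrium E = 0, so log K = nE°cell / 0.0592 = (3)(+0.20) / 0.0592 = 10.1.

log K = 10.1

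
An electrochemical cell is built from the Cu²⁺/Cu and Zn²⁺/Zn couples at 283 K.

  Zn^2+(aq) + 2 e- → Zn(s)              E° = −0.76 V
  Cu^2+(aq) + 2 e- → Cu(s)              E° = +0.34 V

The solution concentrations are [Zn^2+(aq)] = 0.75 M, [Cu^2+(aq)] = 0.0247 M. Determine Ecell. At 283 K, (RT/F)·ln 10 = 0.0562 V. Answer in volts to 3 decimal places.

+1.058 V

Cu²⁺/Cu is reduced (cathode, E° = +0.34 V) and Zn²⁺/Zn is oxidized (anode).
The standard potential is +0.34 − (−0.76) = +1.10 V and the balanced reaction transfers n = 2 electrons.
Balancing gives Cu^2+(aq) + Zn(s) → Cu(s) + Zn^2+(aq); hence Q = [Zn^2+(aq)] / [Cu^2+(aq)] = 30.4 (log Q = 1.482).
E = E° − (0.0562/n)·log Q = +1.10 − (0.0562/2)(1.482) = +1.058 V.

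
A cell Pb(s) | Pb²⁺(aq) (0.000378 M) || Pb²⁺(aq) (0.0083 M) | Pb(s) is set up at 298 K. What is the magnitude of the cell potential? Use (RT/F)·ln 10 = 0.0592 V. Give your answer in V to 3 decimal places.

0.040 V

For a concentration cell E°cell = 0, since both electrodes use the same couple.
The compartment with the higher Pb²⁺(aq) concentration (0.0083 M) acts as the cathode; ions are reduced there and produced at the dilute (0.000378 M) anode.
With n = 2, Ecell = −(0.0592/2)·log([dilute]/[conc]) = −(0.0592/2)·log(0.000378/0.0083) = +0.040 V.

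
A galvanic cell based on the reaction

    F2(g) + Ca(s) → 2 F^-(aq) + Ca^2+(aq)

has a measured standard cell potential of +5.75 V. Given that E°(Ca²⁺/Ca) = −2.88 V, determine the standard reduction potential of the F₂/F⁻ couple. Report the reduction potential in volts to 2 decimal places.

In the reaction as written the F₂/F⁻ couple is reduced (cathode) and Ca²⁺/Ca is oxidized (anode), so E°cell = E°(F₂/F⁻) − E°(Ca²⁺/Ca).
E°(F₂/F⁻) = E°cell + E°(anode) = +5.75 + (−2.88) = +2.87 V.

+2.87 V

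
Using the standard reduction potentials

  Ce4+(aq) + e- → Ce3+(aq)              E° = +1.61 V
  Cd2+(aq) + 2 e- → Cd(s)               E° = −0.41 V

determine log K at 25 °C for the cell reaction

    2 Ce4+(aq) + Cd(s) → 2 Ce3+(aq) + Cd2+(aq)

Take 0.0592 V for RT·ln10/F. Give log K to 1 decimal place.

log K = 68.2

The Ce⁴⁺/Ce³⁺ couple is reduced (cathode); E°cell = +1.61 − (−0.41) = +2.02 V with n = 2.
At equilibrium E = 0, so log K = nE°cell / 0.0592 = (2)(+2.02) / 0.0592 = 68.2.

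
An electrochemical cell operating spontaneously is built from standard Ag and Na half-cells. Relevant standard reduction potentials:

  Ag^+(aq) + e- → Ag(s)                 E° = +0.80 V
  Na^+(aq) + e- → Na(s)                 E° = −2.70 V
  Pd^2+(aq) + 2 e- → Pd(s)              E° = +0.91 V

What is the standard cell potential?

The Ag⁺/Ag couple has the higher E°, so Ag ion is reduced (cathode) and Na is oxidized (anode).
E°cell = E°(cathode) − E°(anode) = +0.80 − (−2.70) = +3.50 V.

+3.50 V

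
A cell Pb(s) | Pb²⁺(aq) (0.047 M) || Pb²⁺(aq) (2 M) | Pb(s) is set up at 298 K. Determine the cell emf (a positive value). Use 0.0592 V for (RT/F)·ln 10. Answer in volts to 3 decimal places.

0.048 V

For a concentration cell E°cell = 0, since both electrodes use the same couple.
The compartment with the higher Pb²⁺(aq) concentration (2 M) acts as the cathode; ions are reduced there and produced at the dilute (0.047 M) anode.
With n = 2, Ecell = −(0.0592/2)·log([dilute]/[conc]) = −(0.0592/2)·log(0.047/2) = +0.048 V.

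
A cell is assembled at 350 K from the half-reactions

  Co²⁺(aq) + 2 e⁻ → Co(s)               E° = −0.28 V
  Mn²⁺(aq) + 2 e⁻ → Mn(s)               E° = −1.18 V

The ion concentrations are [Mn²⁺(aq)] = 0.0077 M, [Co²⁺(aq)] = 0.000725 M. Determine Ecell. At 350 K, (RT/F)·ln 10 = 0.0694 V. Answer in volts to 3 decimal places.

Co²⁺/Co is reduced (cathode, E° = −0.28 V) and Mn²⁺/Mn is oxidized (anode).
E°cell = E°cat − E°an = −0.28 − (−1.18) = +0.90 V; n = 2.
Balancing gives Co²⁺(aq) + Mn(s) → Co(s) + Mn²⁺(aq); hence Q = [Mn²⁺(aq)] / [Co²⁺(aq)] = 10.6 (log Q = 1.026).
E = E° − (0.0694/n)·log Q = +0.90 − (0.0694/2)(1.026) = +0.864 V.

+0.864 V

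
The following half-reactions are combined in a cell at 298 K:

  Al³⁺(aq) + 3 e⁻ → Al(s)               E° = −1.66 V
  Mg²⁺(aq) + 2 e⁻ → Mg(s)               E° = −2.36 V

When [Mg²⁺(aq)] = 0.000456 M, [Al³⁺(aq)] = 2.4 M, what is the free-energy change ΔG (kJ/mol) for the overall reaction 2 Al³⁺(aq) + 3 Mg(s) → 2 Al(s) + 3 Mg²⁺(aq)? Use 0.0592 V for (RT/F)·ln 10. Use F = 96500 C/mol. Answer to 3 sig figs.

E°cell = −1.66 − (−2.36) = +0.70 V; the balanced reaction transfers n = 6 electrons.
Q = [Mg²⁺(aq)]^3 / [Al³⁺(aq)]^2 = 1.65×10^−11, so log Q = −10.784 and E = +0.70 − (0.0592/6)(−10.784) = +0.8064 V.
Then ΔG = −nFE = −6 × 96500 × +0.8064 J/mol = −467 kJ/mol.

−467 kJ/mol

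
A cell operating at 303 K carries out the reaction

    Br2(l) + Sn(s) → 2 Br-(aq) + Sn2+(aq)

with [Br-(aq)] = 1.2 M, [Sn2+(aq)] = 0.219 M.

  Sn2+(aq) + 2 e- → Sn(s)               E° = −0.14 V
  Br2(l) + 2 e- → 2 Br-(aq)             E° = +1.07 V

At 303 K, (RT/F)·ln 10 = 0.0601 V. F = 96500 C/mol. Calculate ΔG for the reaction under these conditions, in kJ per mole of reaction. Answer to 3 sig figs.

With Br₂/Br⁻ reduced at the cathode, E°cell = +1.07 − (−0.14) = +1.21 V and n = 2.
Q = [Br-(aq)]^2·[Sn2+(aq)] = 0.315, so log Q = −0.501 and E = +1.21 − (0.0601/2)(−0.501) = +1.2251 V.
ΔG = −nFE = −(2)(96500)(+1.2251) J/mol = −236 kJ/mol.

−236 kJ/mol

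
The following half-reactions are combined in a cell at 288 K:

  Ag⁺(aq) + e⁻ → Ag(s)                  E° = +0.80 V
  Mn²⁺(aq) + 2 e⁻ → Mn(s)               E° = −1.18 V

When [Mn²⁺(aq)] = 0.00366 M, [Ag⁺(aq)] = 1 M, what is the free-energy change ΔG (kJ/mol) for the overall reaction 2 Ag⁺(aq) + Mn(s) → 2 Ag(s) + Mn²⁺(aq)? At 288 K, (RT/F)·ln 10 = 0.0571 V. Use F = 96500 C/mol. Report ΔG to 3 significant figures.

The standard cell potential is +0.80 − (−1.18) = +1.98 V, with n = 2 electrons in the balanced equation.
Here Q = [Mn²⁺(aq)] / [Ag⁺(aq)]^2 = 0.00366 (log Q = −2.437), giving E = +1.98 − (0.0571/2)·(−2.437) = +2.0496 V.
Then ΔG = −nFE = −2 × 96500 × +2.0496 J/mol = −396 kJ/mol.

−396 kJ/mol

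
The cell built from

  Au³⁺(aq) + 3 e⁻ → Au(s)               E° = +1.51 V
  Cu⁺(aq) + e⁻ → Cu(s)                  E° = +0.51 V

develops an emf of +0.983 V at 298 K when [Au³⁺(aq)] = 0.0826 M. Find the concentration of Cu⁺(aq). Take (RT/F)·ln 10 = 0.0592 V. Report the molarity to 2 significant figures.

The Au³⁺/Au couple has the larger reduction potential, so it is the cathode: E°cell = +1.51 − (+0.51) = +1.00 V and n = 3.
Rearranging E = E° − (0.0592/n)·log Q gives log Q = 3(+1.00 − (+0.983))/0.0592 = 0.861.
For Au³⁺(aq) + 3 Cu(s) → Au(s) + 3 Cu⁺(aq), the reaction quotient is Q = [Cu⁺(aq)]^3 / [Au³⁺(aq)].
Isolating [Cu⁺(aq)] in Q = 10^{0.861} yields log [Cu⁺(aq)] = −0.074, i.e. 0.84 M.

0.84 M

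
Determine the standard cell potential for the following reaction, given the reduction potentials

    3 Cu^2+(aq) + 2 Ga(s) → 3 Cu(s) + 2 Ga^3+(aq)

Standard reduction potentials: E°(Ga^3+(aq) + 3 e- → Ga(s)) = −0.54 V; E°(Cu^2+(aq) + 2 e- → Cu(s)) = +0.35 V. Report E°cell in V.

+0.89 V

Cu^2+(aq) gains electrons, so the Cu²⁺/Cu couple is the cathode; the Ga³⁺/Ga couple is the anode.
E°cell = E°(cathode) − E°(anode) = +0.35 − (−0.54) = +0.89 V.
The positive value indicates the reaction is spontaneous as written.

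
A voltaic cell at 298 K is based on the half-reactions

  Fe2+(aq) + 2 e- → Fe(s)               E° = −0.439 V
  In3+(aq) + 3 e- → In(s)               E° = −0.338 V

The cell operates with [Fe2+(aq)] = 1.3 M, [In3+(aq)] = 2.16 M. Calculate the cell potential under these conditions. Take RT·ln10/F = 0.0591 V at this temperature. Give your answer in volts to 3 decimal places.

The In³⁺/In couple has the more positive E°, so it is the cathode; Fe²⁺/Fe is the anode.
E°cell = −0.338 − (−0.439) = +0.101 V, with n = 6 electrons transferred.
Balancing gives 2 In3+(aq) + 3 Fe(s) → 2 In(s) + 3 Fe2+(aq); hence Q = [Fe2+(aq)]^3 / [In3+(aq)]^2 = 0.471 (log Q = −0.327).
E = E° − (0.0591/n)·log Q = +0.101 − (0.0591/6)(−0.327) = +0.104 V.

+0.104 V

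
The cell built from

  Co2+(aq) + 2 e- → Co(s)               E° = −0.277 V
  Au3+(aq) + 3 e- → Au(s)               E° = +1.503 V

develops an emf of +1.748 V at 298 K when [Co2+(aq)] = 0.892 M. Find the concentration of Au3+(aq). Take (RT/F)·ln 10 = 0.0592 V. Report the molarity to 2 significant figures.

Au³⁺/Au is the cathode (higher E°); E°cell = +1.503 − (−0.277) = +1.780 V with n = 6.
From the Nernst equation, log Q = n(E° − E)/0.0592 = 6·(+1.780 − (+1.748))/0.0592 = 3.243.
Balancing electrons gives 2 Au3+(aq) + 3 Co(s) → 2 Au(s) + 3 Co2+(aq); thus Q = [Co2+(aq)]^3 / [Au3+(aq)]^2.
Substituting the known concentrations and solving, log [Au3+(aq)] = −1.696 and [Au3+(aq)] = 0.020 M.

0.020 M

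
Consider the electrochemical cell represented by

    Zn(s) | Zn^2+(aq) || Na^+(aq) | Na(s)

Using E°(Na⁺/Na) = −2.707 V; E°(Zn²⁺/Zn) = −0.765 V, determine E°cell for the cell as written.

By convention the left-hand electrode in cell notation is the anode (oxidation) and the right-hand electrode is the cathode (reduction).
E°cell = E°(right) − E°(left) = −2.707 − (−0.765) = −1.942 V.
The negative sign shows that, as written, the cell would require an external voltage to drive the reaction.

−1.942 V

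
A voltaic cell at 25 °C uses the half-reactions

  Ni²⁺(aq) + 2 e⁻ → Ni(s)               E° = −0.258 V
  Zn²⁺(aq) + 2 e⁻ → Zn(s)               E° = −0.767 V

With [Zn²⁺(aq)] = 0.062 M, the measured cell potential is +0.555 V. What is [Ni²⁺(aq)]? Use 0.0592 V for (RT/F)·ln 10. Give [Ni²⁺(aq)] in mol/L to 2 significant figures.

Ni²⁺/Ni is the cathode (higher E°); E°cell = −0.258 − (−0.767) = +0.509 V with n = 2.
From the Nernst equation, log Q = n(E° − E)/0.0592 = 2·(+0.509 − (+0.555))/0.0592 = −1.554.
Balancing electrons gives Ni²⁺(aq) + Zn(s) → Ni(s) + Zn²⁺(aq); thus Q = [Zn²⁺(aq)] / [Ni²⁺(aq)].
Substituting the known concentrations and solving, log [Ni²⁺(aq)] = 0.346 and [Ni²⁺(aq)] = 2.2 M.

2.2 M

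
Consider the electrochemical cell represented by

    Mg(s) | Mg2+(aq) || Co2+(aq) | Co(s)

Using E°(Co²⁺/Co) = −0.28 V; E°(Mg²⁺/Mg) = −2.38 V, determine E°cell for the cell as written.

+2.10 V

By convention the left-hand electrode in cell notation is the anode (oxidation) and the right-hand electrode is the cathode (reduction).
E°cell = E°(right) − E°(left) = −0.28 − (−2.38) = +2.10 V.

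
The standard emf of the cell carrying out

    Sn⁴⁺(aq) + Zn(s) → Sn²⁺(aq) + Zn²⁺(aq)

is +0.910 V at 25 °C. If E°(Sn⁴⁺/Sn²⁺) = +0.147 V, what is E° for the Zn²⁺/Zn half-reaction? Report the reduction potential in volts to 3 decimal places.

−0.763 V

In the reaction as written the Sn⁴⁺/Sn²⁺ couple is reduced (cathode) and Zn²⁺/Zn is oxidized (anode), so E°cell = E°(Sn⁴⁺/Sn²⁺) − E°(Zn²⁺/Zn).
E°(Zn²⁺/Zn) = E°(cathode) − E°cell = +0.147 − (+0.910) = −0.763 V.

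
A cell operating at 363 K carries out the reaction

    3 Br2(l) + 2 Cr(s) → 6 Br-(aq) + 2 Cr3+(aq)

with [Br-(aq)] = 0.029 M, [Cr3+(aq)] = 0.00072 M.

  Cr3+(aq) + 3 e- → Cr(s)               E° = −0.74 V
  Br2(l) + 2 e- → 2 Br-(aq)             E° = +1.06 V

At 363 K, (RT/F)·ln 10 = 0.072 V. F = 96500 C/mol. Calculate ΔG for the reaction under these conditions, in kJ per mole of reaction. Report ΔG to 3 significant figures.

The standard cell potential is +1.06 − (−0.74) = +1.80 V, with n = 6 electrons in the balanced equation.
Q = [Br-(aq)]^6·[Cr3+(aq)]^2 = 3.08×10^−16, so log Q = −15.511 and E = +1.80 − (0.072/6)(−15.511) = +1.9861 V.
ΔG = −nFE = −(6)(96500)(+1.9861) J/mol = −1150 kJ/mol.

−1150 kJ/mol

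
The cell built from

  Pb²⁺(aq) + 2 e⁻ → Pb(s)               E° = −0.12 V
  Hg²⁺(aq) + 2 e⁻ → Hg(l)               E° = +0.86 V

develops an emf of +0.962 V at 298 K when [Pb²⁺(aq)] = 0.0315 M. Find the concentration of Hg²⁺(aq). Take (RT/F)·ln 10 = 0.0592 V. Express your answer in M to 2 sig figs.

Hg²⁺/Hg is the cathode (higher E°); E°cell = +0.86 − (−0.12) = +0.98 V with n = 2.
From the Nernst equation, log Q = n(E° − E)/0.0592 = 2·(+0.98 − (+0.962))/0.0592 = 0.608.
For Hg²⁺(aq) + Pb(s) → Hg(l) + Pb²⁺(aq), the reaction quotient is Q = [Pb²⁺(aq)] / [Hg²⁺(aq)].
Isolating [Hg²⁺(aq)] in Q = 10^{0.608} yields log [Hg²⁺(aq)] = −2.110, i.e. 0.0078 M.

0.0078 M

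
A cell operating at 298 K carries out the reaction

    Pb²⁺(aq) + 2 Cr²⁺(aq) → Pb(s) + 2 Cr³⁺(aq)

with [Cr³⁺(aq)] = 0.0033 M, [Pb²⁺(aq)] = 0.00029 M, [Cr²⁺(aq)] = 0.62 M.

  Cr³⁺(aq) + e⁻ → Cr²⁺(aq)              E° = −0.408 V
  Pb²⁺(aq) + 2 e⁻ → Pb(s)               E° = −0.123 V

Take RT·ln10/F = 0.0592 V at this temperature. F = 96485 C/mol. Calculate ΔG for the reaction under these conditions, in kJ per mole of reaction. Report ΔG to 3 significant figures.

The standard cell potential is −0.123 − (−0.408) = +0.285 V, with n = 2 electrons in the balanced equation.
Here Q = [Cr³⁺(aq)]^2 / ([Pb²⁺(aq)]·[Cr²⁺(aq)]^2) = 0.0977 (log Q = −1.010), giving E = +0.285 − (0.0592/2)·(−1.010) = +0.3149 V.
Finally ΔG = −nFE = −(2)(96485 C/mol)(+0.3149 V) = −60.8 kJ/mol.

−60.8 kJ/mol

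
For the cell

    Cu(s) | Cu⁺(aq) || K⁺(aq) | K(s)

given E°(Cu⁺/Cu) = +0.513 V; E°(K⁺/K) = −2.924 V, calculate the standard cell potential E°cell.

−3.437 V

By convention the left-hand electrode in cell notation is the anode (oxidation) and the right-hand electrode is the cathode (reduction).
E°cell = E°(right) − E°(left) = −2.924 − (+0.513) = −3.437 V.
The negative sign shows that, as written, the cell would require an external voltage to drive the reaction.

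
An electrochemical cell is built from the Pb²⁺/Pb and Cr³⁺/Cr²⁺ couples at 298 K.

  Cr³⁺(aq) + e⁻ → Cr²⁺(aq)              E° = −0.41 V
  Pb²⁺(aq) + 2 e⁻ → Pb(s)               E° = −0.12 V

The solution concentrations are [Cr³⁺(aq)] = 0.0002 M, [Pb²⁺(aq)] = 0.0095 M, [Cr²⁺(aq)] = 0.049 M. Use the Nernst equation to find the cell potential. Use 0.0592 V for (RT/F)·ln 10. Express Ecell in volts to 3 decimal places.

Since E°(Pb²⁺/Pb) > E°(Cr³⁺/Cr²⁺), Pb²⁺/Pb serves as the cathode.
The standard potential is −0.12 − (−0.41) = +0.29 V and the balanced reaction transfers n = 2 electrons.
The balanced reaction is Pb²⁺(aq) + 2 Cr²⁺(aq) → Pb(s) + 2 Cr³⁺(aq), so Q = [Cr³⁺(aq)]^2 / ([Pb²⁺(aq)]·[Cr²⁺(aq)]^2) = 0.00175 and log Q = −2.756.
E = E° − (0.0592/n)·log Q = +0.29 − (0.0592/2)(−2.756) = +0.372 V.

+0.372 V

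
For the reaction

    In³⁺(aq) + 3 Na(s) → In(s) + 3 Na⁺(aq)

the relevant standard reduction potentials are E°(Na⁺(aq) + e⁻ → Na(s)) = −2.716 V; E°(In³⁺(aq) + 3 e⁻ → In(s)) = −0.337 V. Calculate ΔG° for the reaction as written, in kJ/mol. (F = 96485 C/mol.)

In the reaction as written In³⁺(aq) is reduced, so the In³⁺/In couple is the cathode and Na⁺/Na is the anode.
E°cell = −0.337 − (−2.716) = +2.379 V; balancing electrons gives n = 3.
ΔG° = −nFE°cell = −(3)(96485)(+2.379) J/mol = −689 kJ/mol.

−689 kJ/mol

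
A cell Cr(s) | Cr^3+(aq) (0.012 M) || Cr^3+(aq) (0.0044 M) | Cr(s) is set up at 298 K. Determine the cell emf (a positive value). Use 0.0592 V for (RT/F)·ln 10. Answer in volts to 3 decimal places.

0.009 V

For a concentration cell E°cell = 0, since both electrodes use the same couple.
The compartment with the higher Cr^3+(aq) concentration (0.012 M) acts as the cathode; ions are reduced there and produced at the dilute (0.0044 M) anode.
With n = 3, Ecell = −(0.0592/3)·log([dilute]/[conc]) = −(0.0592/3)·log(0.0044/0.012) = +0.009 V.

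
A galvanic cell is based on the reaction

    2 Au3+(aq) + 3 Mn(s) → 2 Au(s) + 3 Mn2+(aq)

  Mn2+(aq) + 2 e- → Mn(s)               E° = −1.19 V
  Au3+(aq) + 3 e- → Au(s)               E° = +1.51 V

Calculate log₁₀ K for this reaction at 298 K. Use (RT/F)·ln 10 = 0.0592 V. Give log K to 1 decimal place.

The Au³⁺/Au couple is reduced (cathode); E°cell = +1.51 − (−1.19) = +2.70 V with n = 6.
At equilibrium E = 0, so log K = nE°cell / 0.0592 = (6)(+2.70) / 0.0592 = 273.6.

log K = 273.6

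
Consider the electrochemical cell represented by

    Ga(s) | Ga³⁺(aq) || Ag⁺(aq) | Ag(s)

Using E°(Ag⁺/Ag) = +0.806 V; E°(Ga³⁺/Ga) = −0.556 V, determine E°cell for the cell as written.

+1.362 V

By convention the left-hand electrode in cell notation is the anode (oxidation) and the right-hand electrode is the cathode (reduction).
E°cell = E°(right) − E°(left) = +0.806 − (−0.556) = +1.362 V.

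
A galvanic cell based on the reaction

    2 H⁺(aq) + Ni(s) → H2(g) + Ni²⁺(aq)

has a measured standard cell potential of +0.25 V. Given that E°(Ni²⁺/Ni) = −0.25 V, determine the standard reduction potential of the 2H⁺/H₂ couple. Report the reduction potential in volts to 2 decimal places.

+0.00 V

In the reaction as written the 2H⁺/H₂ couple is reduced (cathode) and Ni²⁺/Ni is oxidized (anode), so E°cell = E°(2H⁺/H₂) − E°(Ni²⁺/Ni).
E°(2H⁺/H₂) = E°cell + E°(anode) = +0.25 + (−0.25) = +0.00 V.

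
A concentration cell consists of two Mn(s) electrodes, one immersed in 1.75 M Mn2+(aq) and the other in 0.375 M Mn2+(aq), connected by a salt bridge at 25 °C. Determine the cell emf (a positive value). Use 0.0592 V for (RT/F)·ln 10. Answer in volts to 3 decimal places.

0.020 V

For a concentration cell E°cell = 0, since both electrodes use the same couple.
The compartment with the higher Mn2+(aq) concentration (1.75 M) acts as the cathode; ions are reduced there and produced at the dilute (0.375 M) anode.
With n = 2, Ecell = −(0.0592/2)·log([dilute]/[conc]) = −(0.0592/2)·log(0.375/1.75) = +0.020 V.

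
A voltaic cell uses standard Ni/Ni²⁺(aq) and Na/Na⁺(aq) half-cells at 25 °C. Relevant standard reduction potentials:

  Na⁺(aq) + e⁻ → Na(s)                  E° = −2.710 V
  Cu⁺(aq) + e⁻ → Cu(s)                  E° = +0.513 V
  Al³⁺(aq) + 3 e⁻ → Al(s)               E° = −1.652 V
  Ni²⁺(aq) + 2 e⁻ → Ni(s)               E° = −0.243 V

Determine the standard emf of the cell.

The Ni²⁺/Ni couple has the higher E°, so Ni ion is reduced (cathode) and Na is oxidized (anode).
E°cell = E°(cathode) − E°(anode) = −0.243 − (−2.710) = +2.467 V.

+2.467 V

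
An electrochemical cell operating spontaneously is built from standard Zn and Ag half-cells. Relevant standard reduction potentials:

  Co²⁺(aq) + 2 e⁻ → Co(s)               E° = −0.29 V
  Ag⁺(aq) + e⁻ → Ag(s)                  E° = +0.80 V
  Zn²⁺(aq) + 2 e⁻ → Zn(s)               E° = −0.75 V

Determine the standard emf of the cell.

+1.55 V

Of the two couples in this cell, the one with the more positive reduction potential is reduced at the cathode: here that is Ag⁺/Ag (+0.80 V); Zn²⁺/Zn (−0.75 V) is the anode.
E°cell = E°(cathode) − E°(anode) = +0.80 − (−0.75) = +1.55 V.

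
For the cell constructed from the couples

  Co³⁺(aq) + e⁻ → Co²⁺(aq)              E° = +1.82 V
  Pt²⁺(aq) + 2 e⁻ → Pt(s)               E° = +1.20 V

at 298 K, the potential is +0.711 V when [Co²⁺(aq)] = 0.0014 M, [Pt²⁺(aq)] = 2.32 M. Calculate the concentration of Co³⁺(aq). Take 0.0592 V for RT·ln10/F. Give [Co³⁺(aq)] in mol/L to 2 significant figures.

With Co³⁺/Co²⁺ at the cathode and Pt²⁺/Pt at the anode, E°cell = +1.82 − (+1.20) = +0.62 V (n = 2).
Rearranging E = E° − (0.0592/n)·log Q gives log Q = 2(+0.62 − (+0.711))/0.0592 = −3.074.
For 2 Co³⁺(aq) + Pt(s) → 2 Co²⁺(aq) + Pt²⁺(aq), the reaction quotient is Q = ([Co²⁺(aq)]^2·[Pt²⁺(aq)]) / [Co³⁺(aq)]^2.
Substituting the known concentrations and solving, log [Co³⁺(aq)] = −1.134 and [Co³⁺(aq)] = 0.073 M.

0.073 M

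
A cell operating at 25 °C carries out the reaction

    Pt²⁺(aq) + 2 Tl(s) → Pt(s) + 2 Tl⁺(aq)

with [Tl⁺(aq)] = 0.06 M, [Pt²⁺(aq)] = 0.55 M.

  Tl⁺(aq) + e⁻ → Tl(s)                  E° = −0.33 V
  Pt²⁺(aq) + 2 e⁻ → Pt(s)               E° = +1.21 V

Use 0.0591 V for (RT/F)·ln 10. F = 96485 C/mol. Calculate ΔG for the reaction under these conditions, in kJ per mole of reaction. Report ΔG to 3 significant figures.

With Pt²⁺/Pt reduced at the cathode, E°cell = +1.21 − (−0.33) = +1.54 V and n = 2.
The reaction quotient is [Tl⁺(aq)]^2 / [Pt²⁺(aq)] = 0.00655; by Nernst, E = +1.54 − (0.0591/2)(−2.184) = +1.6045 V.
Then ΔG = −nFE = −2 × 96485 × +1.6045 J/mol = −310 kJ/mol.

−310 kJ/mol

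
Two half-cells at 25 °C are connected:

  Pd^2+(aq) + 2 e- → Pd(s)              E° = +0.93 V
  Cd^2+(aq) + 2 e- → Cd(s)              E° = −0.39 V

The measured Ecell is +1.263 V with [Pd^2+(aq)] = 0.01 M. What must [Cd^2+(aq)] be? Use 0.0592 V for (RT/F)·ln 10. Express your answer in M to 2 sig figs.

Pd²⁺/Pd is the cathode (higher E°); E°cell = +0.93 − (−0.39) = +1.32 V with n = 2.
Since E = E° − (0.0592/n)·log Q, log Q = n(E° − E)/0.0592 = 1.926.
Balancing electrons gives Pd^2+(aq) + Cd(s) → Pd(s) + Cd^2+(aq); thus Q = [Cd^2+(aq)] / [Pd^2+(aq)].
Isolating [Cd^2+(aq)] in Q = 10^{1.926} yields log [Cd^2+(aq)] = −0.074, i.e. 0.84 M.

0.84 M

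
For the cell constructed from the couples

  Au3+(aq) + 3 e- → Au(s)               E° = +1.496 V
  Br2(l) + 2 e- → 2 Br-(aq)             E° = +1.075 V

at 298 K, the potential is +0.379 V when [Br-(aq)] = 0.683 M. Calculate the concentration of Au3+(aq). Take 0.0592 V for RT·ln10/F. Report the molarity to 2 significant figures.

The Au³⁺/Au couple has the larger reduction potential, so it is the cathode: E°cell = +1.496 − (+1.075) = +0.421 V and n = 6.
Rearranging E = E° − (0.0592/n)·log Q gives log Q = 6(+0.421 − (+0.379))/0.0592 = 4.257.
For 2 Au3+(aq) + 6 Br-(aq) → 2 Au(s) + 3 Br2(l), the reaction quotient is Q = 1 / ([Au3+(aq)]^2·[Br-(aq)]^6).
Isolating [Au3+(aq)] in Q = 10^{4.257} yields log [Au3+(aq)] = −1.632, i.e. 0.023 M.

0.023 M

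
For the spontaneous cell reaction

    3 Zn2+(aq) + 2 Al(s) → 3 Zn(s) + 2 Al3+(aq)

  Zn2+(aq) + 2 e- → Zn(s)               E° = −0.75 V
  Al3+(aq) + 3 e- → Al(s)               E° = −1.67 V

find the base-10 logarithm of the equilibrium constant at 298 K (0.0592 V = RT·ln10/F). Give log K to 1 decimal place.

The Zn²⁺/Zn couple is reduced (cathode); E°cell = −0.75 − (−1.67) = +0.92 V with n = 6.
At equilibrium E = 0, so log K = nE°cell / 0.0592 = (6)(+0.92) / 0.0592 = 93.2.

log K = 93.2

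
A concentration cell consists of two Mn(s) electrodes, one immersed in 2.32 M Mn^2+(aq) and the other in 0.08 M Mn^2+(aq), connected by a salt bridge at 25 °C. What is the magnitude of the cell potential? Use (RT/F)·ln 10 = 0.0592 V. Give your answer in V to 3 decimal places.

0.043 V

For a concentration cell E°cell = 0, since both electrodes use the same couple.
The compartment with the higher Mn^2+(aq) concentration (2.32 M) acts as the cathode; ions are reduced there and produced at the dilute (0.08 M) anode.
With n = 2, Ecell = −(0.0592/2)·log([dilute]/[conc]) = −(0.0592/2)·log(0.08/2.32) = +0.043 V.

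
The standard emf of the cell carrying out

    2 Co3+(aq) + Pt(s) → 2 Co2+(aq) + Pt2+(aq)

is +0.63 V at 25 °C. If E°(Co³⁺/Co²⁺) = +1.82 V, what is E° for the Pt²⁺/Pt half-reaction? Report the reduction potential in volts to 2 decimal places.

In the reaction as written the Co³⁺/Co²⁺ couple is reduced (cathode) and Pt²⁺/Pt is oxidized (anode), so E°cell = E°(Co³⁺/Co²⁺) − E°(Pt²⁺/Pt).
E°(Pt²⁺/Pt) = E°(cathode) − E°cell = +1.82 − (+0.63) = +1.19 V.

+1.19 V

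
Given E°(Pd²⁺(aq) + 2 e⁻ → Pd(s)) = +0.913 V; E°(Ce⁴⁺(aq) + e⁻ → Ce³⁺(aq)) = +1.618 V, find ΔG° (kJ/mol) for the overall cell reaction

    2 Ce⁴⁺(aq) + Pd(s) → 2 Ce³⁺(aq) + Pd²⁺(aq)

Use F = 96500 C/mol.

−136 kJ/mol

In the reaction as written Ce⁴⁺(aq) is reduced, so the Ce⁴⁺/Ce³⁺ couple is the cathode and Pd²⁺/Pd is the anode.
E°cell = +1.618 − (+0.913) = +0.705 V; balancing electrons gives n = 2.
ΔG° = −nFE°cell = −(2)(96500)(+0.705) J/mol = −136 kJ/mol.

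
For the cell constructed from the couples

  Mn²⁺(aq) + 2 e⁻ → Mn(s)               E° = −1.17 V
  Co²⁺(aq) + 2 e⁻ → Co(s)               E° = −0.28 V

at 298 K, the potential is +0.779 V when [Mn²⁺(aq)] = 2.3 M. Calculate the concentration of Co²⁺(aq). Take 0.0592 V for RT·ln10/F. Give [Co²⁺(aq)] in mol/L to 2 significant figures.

0.00041 M

The Co²⁺/Co couple has the larger reduction potential, so it is the cathode: E°cell = −0.28 − (−1.17) = +0.89 V and n = 2.
From the Nernst equation, log Q = n(E° − E)/0.0592 = 2·(+0.89 − (+0.779))/0.0592 = 3.750.
Balancing electrons gives Co²⁺(aq) + Mn(s) → Co(s) + Mn²⁺(aq); thus Q = [Mn²⁺(aq)] / [Co²⁺(aq)].
Solving for the unknown gives log [Co²⁺(aq)] = −3.388, so [Co²⁺(aq)] ≈ 0.00041 M.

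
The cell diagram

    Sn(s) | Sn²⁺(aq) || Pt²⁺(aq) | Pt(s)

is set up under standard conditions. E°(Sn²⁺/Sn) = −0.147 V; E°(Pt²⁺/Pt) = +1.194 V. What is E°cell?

+1.341 V

By convention the left-hand electrode in cell notation is the anode (oxidation) and the right-hand electrode is the cathode (reduction).
E°cell = E°(right) − E°(left) = +1.194 − (−0.147) = +1.341 V.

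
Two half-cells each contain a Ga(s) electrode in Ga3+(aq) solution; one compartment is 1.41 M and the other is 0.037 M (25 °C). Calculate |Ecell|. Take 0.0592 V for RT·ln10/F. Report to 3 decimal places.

0.031 V

For a concentration cell E°cell = 0, since both electrodes use the same couple.
The compartment with the higher Ga3+(aq) concentration (1.41 M) acts as the cathode; ions are reduced there and produced at the dilute (0.037 M) anode.
With n = 3, Ecell = −(0.0592/3)·log([dilute]/[conc]) = −(0.0592/3)·log(0.037/1.41) = +0.031 V.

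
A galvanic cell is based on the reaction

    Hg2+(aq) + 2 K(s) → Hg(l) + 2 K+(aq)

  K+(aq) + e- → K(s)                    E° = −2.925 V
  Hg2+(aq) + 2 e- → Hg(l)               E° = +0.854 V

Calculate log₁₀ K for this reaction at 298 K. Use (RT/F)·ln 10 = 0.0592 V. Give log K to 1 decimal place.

The Hg²⁺/Hg couple is reduced (cathode); E°cell = +0.854 − (−2.925) = +3.779 V with n = 2.
At equilibrium E = 0, so log K = nE°cell / 0.0592 = (2)(+3.779) / 0.0592 = 127.7.

log K = 127.7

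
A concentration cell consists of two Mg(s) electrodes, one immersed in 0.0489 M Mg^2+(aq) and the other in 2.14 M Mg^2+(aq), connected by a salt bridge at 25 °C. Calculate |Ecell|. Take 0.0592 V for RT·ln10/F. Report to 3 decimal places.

For a concentration cell E°cell = 0, since both electrodes use the same couple.
The compartment with the higher Mg^2+(aq) concentration (2.14 M) acts as the cathode; ions are reduced there and produced at the dilute (0.0489 M) anode.
With n = 2, Ecell = −(0.0592/2)·log([dilute]/[conc]) = −(0.0592/2)·log(0.0489/2.14) = +0.049 V.

0.049 V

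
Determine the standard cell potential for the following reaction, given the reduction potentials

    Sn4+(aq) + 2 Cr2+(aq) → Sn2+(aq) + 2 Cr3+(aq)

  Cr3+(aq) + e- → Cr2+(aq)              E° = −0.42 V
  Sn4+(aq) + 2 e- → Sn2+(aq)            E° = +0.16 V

+0.58 V

Sn4+(aq) gains electrons, so the Sn⁴⁺/Sn²⁺ couple is the cathode; the Cr³⁺/Cr²⁺ couple is the anode.
E°cell = E°(cathode) − E°(anode) = +0.16 − (−0.42) = +0.58 V.
The positive value indicates the reaction is spontaneous as written.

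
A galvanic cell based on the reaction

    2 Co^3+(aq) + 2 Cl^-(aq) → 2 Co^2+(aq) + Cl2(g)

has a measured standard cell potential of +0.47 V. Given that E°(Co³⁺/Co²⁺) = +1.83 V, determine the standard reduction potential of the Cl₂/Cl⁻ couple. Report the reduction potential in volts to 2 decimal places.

In the reaction as written the Co³⁺/Co²⁺ couple is reduced (cathode) and Cl₂/Cl⁻ is oxidized (anode), so E°cell = E°(Co³⁺/Co²⁺) − E°(Cl₂/Cl⁻).
E°(Cl₂/Cl⁻) = E°(cathode) − E°cell = +1.83 − (+0.47) = +1.36 V.

+1.36 V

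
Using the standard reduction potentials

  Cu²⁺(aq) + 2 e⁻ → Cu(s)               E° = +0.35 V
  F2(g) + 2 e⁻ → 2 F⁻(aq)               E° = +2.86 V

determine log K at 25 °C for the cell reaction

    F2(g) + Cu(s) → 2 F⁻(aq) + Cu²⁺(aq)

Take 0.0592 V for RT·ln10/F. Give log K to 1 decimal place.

The F₂/F⁻ couple is reduced (cathode); E°cell = +2.86 − (+0.35) = +2.51 V with n = 2.
At equilibrium E = 0, so log K = nE°cell / 0.0592 = (2)(+2.51) / 0.0592 = 84.8.

log K = 84.8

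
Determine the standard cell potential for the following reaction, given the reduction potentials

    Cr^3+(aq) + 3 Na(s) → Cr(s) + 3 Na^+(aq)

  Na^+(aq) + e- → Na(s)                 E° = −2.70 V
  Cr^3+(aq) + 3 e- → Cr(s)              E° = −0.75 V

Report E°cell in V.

In the reaction as written, Cr^3+(aq) is reduced (cathode) and Na^+(aq) is produced by oxidation at the anode.
E°cell = E°(cathode) − E°(anode) = −0.75 − (−2.70) = +1.95 V.

+1.95 V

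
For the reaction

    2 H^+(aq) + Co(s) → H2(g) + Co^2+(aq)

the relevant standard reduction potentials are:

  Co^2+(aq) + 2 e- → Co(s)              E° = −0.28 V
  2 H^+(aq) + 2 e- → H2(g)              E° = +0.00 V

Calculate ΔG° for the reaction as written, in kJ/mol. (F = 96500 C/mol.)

−54.0 kJ/mol

In the reaction as written H^+(aq) is reduced, so the 2H⁺/H₂ couple is the cathode and Co²⁺/Co is the anode.
E°cell = +0.00 − (−0.28) = +0.28 V; balancing electrons gives n = 2.
ΔG° = −nFE°cell = −(2)(96500)(+0.28) J/mol = −54.0 kJ/mol.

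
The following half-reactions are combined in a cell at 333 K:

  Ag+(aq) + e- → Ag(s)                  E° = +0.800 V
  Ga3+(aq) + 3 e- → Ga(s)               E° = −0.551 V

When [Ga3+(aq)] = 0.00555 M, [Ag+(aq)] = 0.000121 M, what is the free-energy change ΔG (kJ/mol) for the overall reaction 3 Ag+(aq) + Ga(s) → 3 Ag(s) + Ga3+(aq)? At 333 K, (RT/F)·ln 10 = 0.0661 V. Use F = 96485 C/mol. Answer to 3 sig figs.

−330 kJ/mol

With Ag⁺/Ag reduced at the cathode, E°cell = +0.800 − (−0.551) = +1.351 V and n = 3.
Here Q = [Ga3+(aq)] / [Ag+(aq)]^3 = 3.13×10^9 (log Q = 9.496), giving E = +1.351 − (0.0661/3)·(9.496) = +1.1418 V.
Then ΔG = −nFE = −3 × 96485 × +1.1418 J/mol = −330 kJ/mol.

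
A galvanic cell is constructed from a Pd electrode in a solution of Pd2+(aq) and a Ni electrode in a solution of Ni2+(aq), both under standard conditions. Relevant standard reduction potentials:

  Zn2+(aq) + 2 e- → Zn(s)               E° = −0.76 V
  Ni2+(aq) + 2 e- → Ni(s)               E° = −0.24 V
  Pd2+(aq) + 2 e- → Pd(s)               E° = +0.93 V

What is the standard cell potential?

+1.17 V

Of the two couples in this cell, the one with the more positive reduction potential is reduced at the cathode: here that is Pd²⁺/Pd (+0.93 V); Ni²⁺/Ni (−0.24 V) is the anode.
E°cell = E°(cathode) − E°(anode) = +0.93 − (−0.24) = +1.17 V.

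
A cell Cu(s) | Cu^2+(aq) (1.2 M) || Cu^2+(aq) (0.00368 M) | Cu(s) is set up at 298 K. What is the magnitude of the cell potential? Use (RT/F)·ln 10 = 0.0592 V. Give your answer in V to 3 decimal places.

For a concentration cell E°cell = 0, since both electrodes use the same couple.
The compartment with the higher Cu^2+(aq) concentration (1.2 M) acts as the cathode; ions are reduced there and produced at the dilute (0.00368 M) anode.
With n = 2, Ecell = −(0.0592/2)·log([dilute]/[conc]) = −(0.0592/2)·log(0.00368/1.2) = +0.074 V.

0.074 V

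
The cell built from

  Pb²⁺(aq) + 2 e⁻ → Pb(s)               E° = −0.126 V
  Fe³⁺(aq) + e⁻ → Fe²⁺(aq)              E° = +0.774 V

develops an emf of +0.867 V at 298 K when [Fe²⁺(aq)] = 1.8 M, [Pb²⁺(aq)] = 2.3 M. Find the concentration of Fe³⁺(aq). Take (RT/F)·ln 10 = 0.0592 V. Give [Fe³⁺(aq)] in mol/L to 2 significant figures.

With Fe³⁺/Fe²⁺ at the cathode and Pb²⁺/Pb at the anode, E°cell = +0.774 − (−0.126) = +0.900 V (n = 2).
Rearranging E = E° − (0.0592/n)·log Q gives log Q = 2(+0.900 − (+0.867))/0.0592 = 1.115.
Balancing electrons gives 2 Fe³⁺(aq) + Pb(s) → 2 Fe²⁺(aq) + Pb²⁺(aq); thus Q = ([Fe²⁺(aq)]^2·[Pb²⁺(aq)]) / [Fe³⁺(aq)]^2.
Isolating [Fe³⁺(aq)] in Q = 10^{1.115} yields log [Fe³⁺(aq)] = −0.121, i.e. 0.76 M.

0.76 M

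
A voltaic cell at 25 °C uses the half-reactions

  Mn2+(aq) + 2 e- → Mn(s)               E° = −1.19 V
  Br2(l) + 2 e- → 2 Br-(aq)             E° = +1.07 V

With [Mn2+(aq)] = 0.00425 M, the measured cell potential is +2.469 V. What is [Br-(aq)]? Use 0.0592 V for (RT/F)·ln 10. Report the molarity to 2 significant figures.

The Br₂/Br⁻ couple has the larger reduction potential, so it is the cathode: E°cell = +1.07 − (−1.19) = +2.26 V and n = 2.
Since E = E° − (0.0592/n)·log Q, log Q = n(E° − E)/0.0592 = −7.061.
The balanced reaction is Br2(l) + Mn(s) → 2 Br-(aq) + Mn2+(aq), so Q = [Br-(aq)]^2·[Mn2+(aq)].
Solving for the unknown gives log [Br-(aq)] = −2.345, so [Br-(aq)] ≈ 0.0045 M.

0.0045 M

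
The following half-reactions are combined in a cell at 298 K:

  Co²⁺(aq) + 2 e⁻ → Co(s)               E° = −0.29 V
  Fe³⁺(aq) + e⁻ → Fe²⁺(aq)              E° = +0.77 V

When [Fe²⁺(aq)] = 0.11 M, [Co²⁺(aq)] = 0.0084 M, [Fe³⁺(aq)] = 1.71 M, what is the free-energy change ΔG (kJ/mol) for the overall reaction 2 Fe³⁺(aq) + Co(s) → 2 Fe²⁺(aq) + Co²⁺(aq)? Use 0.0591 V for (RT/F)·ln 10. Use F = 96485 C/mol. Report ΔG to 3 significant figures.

E°cell = +0.77 − (−0.29) = +1.06 V; the balanced reaction transfers n = 2 electrons.
Here Q = ([Fe²⁺(aq)]^2·[Co²⁺(aq)]) / [Fe³⁺(aq)]^2 = 3.48×10^−5 (log Q = −4.459), giving E = +1.06 − (0.0591/2)·(−4.459) = +1.1918 V.
Then ΔG = −nFE = −2 × 96485 × +1.1918 J/mol = −230 kJ/mol.

−230 kJ/mol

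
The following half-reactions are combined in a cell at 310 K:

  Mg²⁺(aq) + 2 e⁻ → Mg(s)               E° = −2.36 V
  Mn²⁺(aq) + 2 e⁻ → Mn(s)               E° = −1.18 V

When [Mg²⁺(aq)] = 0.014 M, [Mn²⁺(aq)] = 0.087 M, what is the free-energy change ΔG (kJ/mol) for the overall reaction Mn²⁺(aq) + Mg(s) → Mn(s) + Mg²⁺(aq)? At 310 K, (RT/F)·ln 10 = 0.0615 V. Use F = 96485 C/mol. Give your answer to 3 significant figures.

With Mn²⁺/Mn reduced at the cathode, E°cell = −1.18 − (−2.36) = +1.18 V and n = 2.
Here Q = [Mg²⁺(aq)] / [Mn²⁺(aq)] = 0.161 (log Q = −0.793), giving E = +1.18 − (0.0615/2)·(−0.793) = +1.2044 V.
Then ΔG = −nFE = −2 × 96485 × +1.2044 J/mol = −232 kJ/mol.

−232 kJ/mol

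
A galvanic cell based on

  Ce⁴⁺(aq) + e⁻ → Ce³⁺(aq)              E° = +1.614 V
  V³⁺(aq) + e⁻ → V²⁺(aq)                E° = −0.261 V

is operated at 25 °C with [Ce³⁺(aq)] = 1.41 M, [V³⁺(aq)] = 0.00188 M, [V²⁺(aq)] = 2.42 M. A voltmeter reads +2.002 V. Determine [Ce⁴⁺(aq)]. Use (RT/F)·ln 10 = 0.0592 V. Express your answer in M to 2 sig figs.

0.15 M

The Ce⁴⁺/Ce³⁺ couple has the larger reduction potential, so it is the cathode: E°cell = +1.614 − (−0.261) = +1.875 V and n = 1.
Since E = E° − (0.0592/n)·log Q, log Q = n(E° − E)/0.0592 = −2.145.
Balancing electrons gives Ce⁴⁺(aq) + V²⁺(aq) → Ce³⁺(aq) + V³⁺(aq); thus Q = ([Ce³⁺(aq)]·[V³⁺(aq)]) / ([Ce⁴⁺(aq)]·[V²⁺(aq)]).
Substituting the known concentrations and solving, log [Ce⁴⁺(aq)] = −0.815 and [Ce⁴⁺(aq)] = 0.15 M.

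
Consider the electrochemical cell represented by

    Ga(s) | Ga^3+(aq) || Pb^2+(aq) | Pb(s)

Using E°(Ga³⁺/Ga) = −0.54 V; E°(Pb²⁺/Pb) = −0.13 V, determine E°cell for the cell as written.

+0.41 V

By convention the left-hand electrode in cell notation is the anode (oxidation) and the right-hand electrode is the cathode (reduction).
E°cell = E°(right) − E°(left) = −0.13 − (−0.54) = +0.41 V.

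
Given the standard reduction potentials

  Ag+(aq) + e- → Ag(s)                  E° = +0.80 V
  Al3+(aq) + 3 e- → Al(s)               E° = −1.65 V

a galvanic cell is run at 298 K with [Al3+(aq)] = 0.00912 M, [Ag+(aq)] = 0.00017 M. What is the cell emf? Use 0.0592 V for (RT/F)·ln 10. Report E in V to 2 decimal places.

+2.27 V

Ag⁺/Ag is reduced (cathode, E° = +0.80 V) and Al³⁺/Al is oxidized (anode).
The standard potential is +0.80 − (−1.65) = +2.45 V and the balanced reaction transfers n = 3 electrons.
Balancing gives 3 Ag+(aq) + Al(s) → 3 Ag(s) + Al3+(aq); hence Q = [Al3+(aq)] / [Ag+(aq)]^3 = 1.86×10^9 (log Q = 9.269).
Applying E = E° − (RT ln10/nF)·log Q gives +2.45 − (0.0592/3)(9.269) = +2.27 V.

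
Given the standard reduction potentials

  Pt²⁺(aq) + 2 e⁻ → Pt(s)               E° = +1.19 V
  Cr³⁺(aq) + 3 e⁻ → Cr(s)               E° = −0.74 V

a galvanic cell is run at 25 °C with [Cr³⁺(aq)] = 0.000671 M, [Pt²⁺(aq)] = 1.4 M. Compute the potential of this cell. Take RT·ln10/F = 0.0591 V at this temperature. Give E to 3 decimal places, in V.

+1.997 V

Since E°(Pt²⁺/Pt) > E°(Cr³⁺/Cr), Pt²⁺/Pt serves as the cathode.
E°cell = E°cat − E°an = +1.19 − (−0.74) = +1.93 V; n = 6.
For the overall reaction 3 Pt²⁺(aq) + 2 Cr(s) → 3 Pt(s) + 2 Cr³⁺(aq), Q = [Cr³⁺(aq)]^2 / [Pt²⁺(aq)]^3 = 1.64×10^−7, giving log Q = −6.785.
Applying E = E° − (RT ln10/nF)·log Q gives +1.93 − (0.0591/6)(−6.785) = +1.997 V.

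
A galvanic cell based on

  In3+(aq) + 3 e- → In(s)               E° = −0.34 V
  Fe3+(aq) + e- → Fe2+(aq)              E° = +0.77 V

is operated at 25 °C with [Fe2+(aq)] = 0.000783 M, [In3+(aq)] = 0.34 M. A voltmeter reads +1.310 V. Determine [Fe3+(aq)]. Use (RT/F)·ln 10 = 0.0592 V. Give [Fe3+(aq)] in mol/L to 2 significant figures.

With Fe³⁺/Fe²⁺ at the cathode and In³⁺/In at the anode, E°cell = +0.77 − (−0.34) = +1.11 V (n = 3).
Rearranging E = E° − (0.0592/n)·log Q gives log Q = 3(+1.11 − (+1.310))/0.0592 = −10.135.
For 3 Fe3+(aq) + In(s) → 3 Fe2+(aq) + In3+(aq), the reaction quotient is Q = ([Fe2+(aq)]^3·[In3+(aq)]) / [Fe3+(aq)]^3.
Isolating [Fe3+(aq)] in Q = 10^{−10.135} yields log [Fe3+(aq)] = 0.116, i.e. 1.3 M.

1.3 M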